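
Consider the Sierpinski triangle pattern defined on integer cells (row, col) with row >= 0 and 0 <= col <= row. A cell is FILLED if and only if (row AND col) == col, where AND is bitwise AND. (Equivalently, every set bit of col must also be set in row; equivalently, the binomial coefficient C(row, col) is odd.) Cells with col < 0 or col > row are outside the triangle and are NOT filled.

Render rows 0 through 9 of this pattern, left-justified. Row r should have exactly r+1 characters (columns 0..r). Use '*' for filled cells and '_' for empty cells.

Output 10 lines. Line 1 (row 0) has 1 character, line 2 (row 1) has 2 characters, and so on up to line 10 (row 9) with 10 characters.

Answer: *
**
*_*
****
*___*
**__**
*_*_*_*
********
*_______*
**______**

Derivation:
r0=0: *
r1=1: **
r2=10: *_*
r3=11: ****
r4=100: *___*
r5=101: **__**
r6=110: *_*_*_*
r7=111: ********
r8=1000: *_______*
r9=1001: **______**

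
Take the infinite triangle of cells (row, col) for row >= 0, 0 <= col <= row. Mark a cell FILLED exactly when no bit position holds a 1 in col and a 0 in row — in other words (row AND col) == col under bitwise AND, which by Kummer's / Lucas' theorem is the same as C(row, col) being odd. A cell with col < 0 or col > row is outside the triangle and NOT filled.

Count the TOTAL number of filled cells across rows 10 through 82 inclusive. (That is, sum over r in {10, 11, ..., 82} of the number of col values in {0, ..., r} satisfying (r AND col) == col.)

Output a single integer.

Answer: 878

Derivation:
r10=1010 pc2: +4 =4
r11=1011 pc3: +8 =12
r12=1100 pc2: +4 =16
r13=1101 pc3: +8 =24
r14=1110 pc3: +8 =32
r15=1111 pc4: +16 =48
r16=10000 pc1: +2 =50
r17=10001 pc2: +4 =54
r18=10010 pc2: +4 =58
r19=10011 pc3: +8 =66
r20=10100 pc2: +4 =70
r21=10101 pc3: +8 =78
r22=10110 pc3: +8 =86
r23=10111 pc4: +16 =102
r24=11000 pc2: +4 =106
r25=11001 pc3: +8 =114
r26=11010 pc3: +8 =122
r27=11011 pc4: +16 =138
r28=11100 pc3: +8 =146
r29=11101 pc4: +16 =162
r30=11110 pc4: +16 =178
r31=11111 pc5: +32 =210
r32=100000 pc1: +2 =212
r33=100001 pc2: +4 =216
r34=100010 pc2: +4 =220
r35=100011 pc3: +8 =228
r36=100100 pc2: +4 =232
r37=100101 pc3: +8 =240
r38=100110 pc3: +8 =248
r39=100111 pc4: +16 =264
r40=101000 pc2: +4 =268
r41=101001 pc3: +8 =276
r42=101010 pc3: +8 =284
r43=101011 pc4: +16 =300
r44=101100 pc3: +8 =308
r45=101101 pc4: +16 =324
r46=101110 pc4: +16 =340
r47=101111 pc5: +32 =372
r48=110000 pc2: +4 =376
r49=110001 pc3: +8 =384
r50=110010 pc3: +8 =392
r51=110011 pc4: +16 =408
r52=110100 pc3: +8 =416
r53=110101 pc4: +16 =432
r54=110110 pc4: +16 =448
r55=110111 pc5: +32 =480
r56=111000 pc3: +8 =488
r57=111001 pc4: +16 =504
r58=111010 pc4: +16 =520
r59=111011 pc5: +32 =552
r60=111100 pc4: +16 =568
r61=111101 pc5: +32 =600
r62=111110 pc5: +32 =632
r63=111111 pc6: +64 =696
r64=1000000 pc1: +2 =698
r65=1000001 pc2: +4 =702
r66=1000010 pc2: +4 =706
r67=1000011 pc3: +8 =714
r68=1000100 pc2: +4 =718
r69=1000101 pc3: +8 =726
r70=1000110 pc3: +8 =734
r71=1000111 pc4: +16 =750
r72=1001000 pc2: +4 =754
r73=1001001 pc3: +8 =762
r74=1001010 pc3: +8 =770
r75=1001011 pc4: +16 =786
r76=1001100 pc3: +8 =794
r77=1001101 pc4: +16 =810
r78=1001110 pc4: +16 =826
r79=1001111 pc5: +32 =858
r80=1010000 pc2: +4 =862
r81=1010001 pc3: +8 =870
r82=1010010 pc3: +8 =878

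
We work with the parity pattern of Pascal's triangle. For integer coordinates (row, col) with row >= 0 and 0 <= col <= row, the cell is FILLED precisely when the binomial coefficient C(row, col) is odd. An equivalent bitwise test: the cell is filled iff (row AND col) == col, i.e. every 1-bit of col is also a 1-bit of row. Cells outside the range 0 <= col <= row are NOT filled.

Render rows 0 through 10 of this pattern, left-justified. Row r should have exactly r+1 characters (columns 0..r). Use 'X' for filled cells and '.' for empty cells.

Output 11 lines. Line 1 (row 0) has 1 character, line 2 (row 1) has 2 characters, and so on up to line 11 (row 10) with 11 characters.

r0=0: X
r1=1: XX
r2=10: X.X
r3=11: XXXX
r4=100: X...X
r5=101: XX..XX
r6=110: X.X.X.X
r7=111: XXXXXXXX
r8=1000: X.......X
r9=1001: XX......XX
r10=1010: X.X.....X.X

Answer: X
XX
X.X
XXXX
X...X
XX..XX
X.X.X.X
XXXXXXXX
X.......X
XX......XX
X.X.....X.X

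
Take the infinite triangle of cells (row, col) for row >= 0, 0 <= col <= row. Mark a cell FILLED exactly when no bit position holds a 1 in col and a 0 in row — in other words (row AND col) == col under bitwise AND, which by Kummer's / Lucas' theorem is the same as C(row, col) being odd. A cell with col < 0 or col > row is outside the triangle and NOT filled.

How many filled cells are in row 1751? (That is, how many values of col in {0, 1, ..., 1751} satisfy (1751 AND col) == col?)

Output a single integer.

1751 in binary = 11011010111
popcount(1751) = number of 1-bits in 11011010111 = 8
A col c satisfies (1751 AND c) == c iff every set bit of c is also set in 1751; each of the 8 set bits of 1751 can independently be on or off in c.
count = 2^8 = 256

Answer: 256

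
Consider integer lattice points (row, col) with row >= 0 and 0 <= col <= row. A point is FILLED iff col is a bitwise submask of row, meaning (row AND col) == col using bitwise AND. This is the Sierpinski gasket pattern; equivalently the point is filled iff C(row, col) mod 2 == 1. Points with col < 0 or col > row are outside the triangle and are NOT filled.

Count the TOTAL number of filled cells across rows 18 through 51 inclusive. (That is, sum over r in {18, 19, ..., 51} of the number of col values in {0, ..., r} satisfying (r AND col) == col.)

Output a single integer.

Answer: 354

Derivation:
r18=10010 pc2: +4 =4
r19=10011 pc3: +8 =12
r20=10100 pc2: +4 =16
r21=10101 pc3: +8 =24
r22=10110 pc3: +8 =32
r23=10111 pc4: +16 =48
r24=11000 pc2: +4 =52
r25=11001 pc3: +8 =60
r26=11010 pc3: +8 =68
r27=11011 pc4: +16 =84
r28=11100 pc3: +8 =92
r29=11101 pc4: +16 =108
r30=11110 pc4: +16 =124
r31=11111 pc5: +32 =156
r32=100000 pc1: +2 =158
r33=100001 pc2: +4 =162
r34=100010 pc2: +4 =166
r35=100011 pc3: +8 =174
r36=100100 pc2: +4 =178
r37=100101 pc3: +8 =186
r38=100110 pc3: +8 =194
r39=100111 pc4: +16 =210
r40=101000 pc2: +4 =214
r41=101001 pc3: +8 =222
r42=101010 pc3: +8 =230
r43=101011 pc4: +16 =246
r44=101100 pc3: +8 =254
r45=101101 pc4: +16 =270
r46=101110 pc4: +16 =286
r47=101111 pc5: +32 =318
r48=110000 pc2: +4 =322
r49=110001 pc3: +8 =330
r50=110010 pc3: +8 =338
r51=110011 pc4: +16 =354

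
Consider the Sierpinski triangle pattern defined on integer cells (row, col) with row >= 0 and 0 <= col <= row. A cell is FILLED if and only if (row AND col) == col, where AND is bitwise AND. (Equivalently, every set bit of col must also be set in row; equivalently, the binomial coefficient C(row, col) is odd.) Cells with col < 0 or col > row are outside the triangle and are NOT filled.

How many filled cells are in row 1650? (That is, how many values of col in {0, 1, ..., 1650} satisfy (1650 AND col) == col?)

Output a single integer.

Answer: 64

Derivation:
1650 in binary = 11001110010
popcount(1650) = number of 1-bits in 11001110010 = 6
A col c satisfies (1650 AND c) == c iff every set bit of c is also set in 1650; each of the 6 set bits of 1650 can independently be on or off in c.
count = 2^6 = 64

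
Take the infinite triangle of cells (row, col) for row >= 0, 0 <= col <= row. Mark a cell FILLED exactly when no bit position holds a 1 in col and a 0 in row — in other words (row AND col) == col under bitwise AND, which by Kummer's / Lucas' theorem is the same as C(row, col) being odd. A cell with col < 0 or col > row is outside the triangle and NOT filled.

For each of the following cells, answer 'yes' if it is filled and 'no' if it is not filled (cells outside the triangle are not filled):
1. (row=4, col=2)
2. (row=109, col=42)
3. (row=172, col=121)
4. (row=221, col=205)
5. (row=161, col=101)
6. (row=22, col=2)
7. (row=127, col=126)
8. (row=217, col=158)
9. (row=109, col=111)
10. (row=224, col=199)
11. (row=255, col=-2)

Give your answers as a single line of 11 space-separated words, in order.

Answer: no no no yes no yes yes no no no no

Derivation:
(4,2): row=0b100, col=0b10, row AND col = 0b0 = 0; 0 != 2 -> empty
(109,42): row=0b1101101, col=0b101010, row AND col = 0b101000 = 40; 40 != 42 -> empty
(172,121): row=0b10101100, col=0b1111001, row AND col = 0b101000 = 40; 40 != 121 -> empty
(221,205): row=0b11011101, col=0b11001101, row AND col = 0b11001101 = 205; 205 == 205 -> filled
(161,101): row=0b10100001, col=0b1100101, row AND col = 0b100001 = 33; 33 != 101 -> empty
(22,2): row=0b10110, col=0b10, row AND col = 0b10 = 2; 2 == 2 -> filled
(127,126): row=0b1111111, col=0b1111110, row AND col = 0b1111110 = 126; 126 == 126 -> filled
(217,158): row=0b11011001, col=0b10011110, row AND col = 0b10011000 = 152; 152 != 158 -> empty
(109,111): col outside [0, 109] -> not filled
(224,199): row=0b11100000, col=0b11000111, row AND col = 0b11000000 = 192; 192 != 199 -> empty
(255,-2): col outside [0, 255] -> not filled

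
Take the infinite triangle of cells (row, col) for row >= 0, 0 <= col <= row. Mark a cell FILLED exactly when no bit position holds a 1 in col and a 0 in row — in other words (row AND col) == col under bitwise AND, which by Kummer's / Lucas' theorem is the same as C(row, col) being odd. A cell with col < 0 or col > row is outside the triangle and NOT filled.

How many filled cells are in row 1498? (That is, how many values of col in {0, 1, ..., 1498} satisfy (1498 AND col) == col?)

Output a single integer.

Answer: 128

Derivation:
1498 in binary = 10111011010
popcount(1498) = number of 1-bits in 10111011010 = 7
A col c satisfies (1498 AND c) == c iff every set bit of c is also set in 1498; each of the 7 set bits of 1498 can independently be on or off in c.
count = 2^7 = 128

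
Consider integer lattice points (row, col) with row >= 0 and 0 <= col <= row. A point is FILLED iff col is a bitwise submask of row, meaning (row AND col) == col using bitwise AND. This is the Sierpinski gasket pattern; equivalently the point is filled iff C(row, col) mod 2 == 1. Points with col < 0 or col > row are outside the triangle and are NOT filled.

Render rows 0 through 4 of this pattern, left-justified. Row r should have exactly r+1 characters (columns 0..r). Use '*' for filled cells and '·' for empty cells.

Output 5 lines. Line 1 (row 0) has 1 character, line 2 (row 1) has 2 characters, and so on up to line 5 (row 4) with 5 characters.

r0=0: *
r1=1: **
r2=10: *·*
r3=11: ****
r4=100: *···*

Answer: *
**
*·*
****
*···*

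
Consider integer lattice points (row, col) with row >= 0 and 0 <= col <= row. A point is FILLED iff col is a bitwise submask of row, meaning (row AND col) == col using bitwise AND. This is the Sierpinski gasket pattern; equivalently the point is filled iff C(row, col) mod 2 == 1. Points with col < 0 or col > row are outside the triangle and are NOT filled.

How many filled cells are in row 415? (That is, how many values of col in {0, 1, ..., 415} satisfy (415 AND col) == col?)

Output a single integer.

415 in binary = 110011111
popcount(415) = number of 1-bits in 110011111 = 7
A col c satisfies (415 AND c) == c iff every set bit of c is also set in 415; each of the 7 set bits of 415 can independently be on or off in c.
count = 2^7 = 128

Answer: 128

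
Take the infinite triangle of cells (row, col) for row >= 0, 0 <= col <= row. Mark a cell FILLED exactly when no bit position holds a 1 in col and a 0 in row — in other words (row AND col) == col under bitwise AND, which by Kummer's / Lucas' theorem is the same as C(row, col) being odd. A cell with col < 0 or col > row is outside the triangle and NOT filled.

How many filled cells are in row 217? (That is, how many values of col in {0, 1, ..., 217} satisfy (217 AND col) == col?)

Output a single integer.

Answer: 32

Derivation:
217 in binary = 11011001
popcount(217) = number of 1-bits in 11011001 = 5
A col c satisfies (217 AND c) == c iff every set bit of c is also set in 217; each of the 5 set bits of 217 can independently be on or off in c.
count = 2^5 = 32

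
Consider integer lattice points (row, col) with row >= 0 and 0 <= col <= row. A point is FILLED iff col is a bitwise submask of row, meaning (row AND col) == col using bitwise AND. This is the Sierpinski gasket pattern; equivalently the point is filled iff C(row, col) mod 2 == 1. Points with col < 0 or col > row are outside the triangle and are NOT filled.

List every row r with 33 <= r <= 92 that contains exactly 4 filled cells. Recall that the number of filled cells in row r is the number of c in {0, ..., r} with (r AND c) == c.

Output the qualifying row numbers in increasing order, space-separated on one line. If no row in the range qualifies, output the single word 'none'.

Answer: 33 34 36 40 48 65 66 68 72 80

Derivation:
Row r has 2^popcount(r) filled cells, so we need popcount(r) = log2(4) = 2.
Scan r = 33..92 and keep those with exactly 2 one-bits:
r=33=100001 popcount=2 -> KEEP
r=34=100010 popcount=2 -> KEEP
r=35=100011 popcount=3 -> skip
r=36=100100 popcount=2 -> KEEP
r=37=100101 popcount=3 -> skip
r=38=100110 popcount=3 -> skip
r=39=100111 popcount=4 -> skip
r=40=101000 popcount=2 -> KEEP
r=41=101001 popcount=3 -> skip
r=42=101010 popcount=3 -> skip
r=43=101011 popcount=4 -> skip
r=44=101100 popcount=3 -> skip
r=45=101101 popcount=4 -> skip
r=46=101110 popcount=4 -> skip
r=47=101111 popcount=5 -> skip
r=48=110000 popcount=2 -> KEEP
r=49=110001 popcount=3 -> skip
r=50=110010 popcount=3 -> skip
r=51=110011 popcount=4 -> skip
r=52=110100 popcount=3 -> skip
r=53=110101 popcount=4 -> skip
r=54=110110 popcount=4 -> skip
r=55=110111 popcount=5 -> skip
r=56=111000 popcount=3 -> skip
r=57=111001 popcount=4 -> skip
r=58=111010 popcount=4 -> skip
r=59=111011 popcount=5 -> skip
r=60=111100 popcount=4 -> skip
r=61=111101 popcount=5 -> skip
r=62=111110 popcount=5 -> skip
r=63=111111 popcount=6 -> skip
r=64=1000000 popcount=1 -> skip
r=65=1000001 popcount=2 -> KEEP
r=66=1000010 popcount=2 -> KEEP
r=67=1000011 popcount=3 -> skip
r=68=1000100 popcount=2 -> KEEP
r=69=1000101 popcount=3 -> skip
r=70=1000110 popcount=3 -> skip
r=71=1000111 popcount=4 -> skip
r=72=1001000 popcount=2 -> KEEP
r=73=1001001 popcount=3 -> skip
r=74=1001010 popcount=3 -> skip
r=75=1001011 popcount=4 -> skip
r=76=1001100 popcount=3 -> skip
r=77=1001101 popcount=4 -> skip
r=78=1001110 popcount=4 -> skip
r=79=1001111 popcount=5 -> skip
r=80=1010000 popcount=2 -> KEEP
r=81=1010001 popcount=3 -> skip
r=82=1010010 popcount=3 -> skip
r=83=1010011 popcount=4 -> skip
r=84=1010100 popcount=3 -> skip
r=85=1010101 popcount=4 -> skip
r=86=1010110 popcount=4 -> skip
r=87=1010111 popcount=5 -> skip
r=88=1011000 popcount=3 -> skip
r=89=1011001 popcount=4 -> skip
r=90=1011010 popcount=4 -> skip
r=91=1011011 popcount=5 -> skip
r=92=1011100 popcount=4 -> skip
Kept rows: 33 34 36 40 48 65 66 68 72 80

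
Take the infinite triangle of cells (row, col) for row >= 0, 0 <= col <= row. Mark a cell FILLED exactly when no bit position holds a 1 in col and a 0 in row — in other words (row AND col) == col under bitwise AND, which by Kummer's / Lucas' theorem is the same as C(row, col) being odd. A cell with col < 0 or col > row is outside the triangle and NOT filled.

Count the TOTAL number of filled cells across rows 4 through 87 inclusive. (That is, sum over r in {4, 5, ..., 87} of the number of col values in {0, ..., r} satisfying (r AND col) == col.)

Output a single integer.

Answer: 990

Derivation:
r4=100 pc1: +2 =2
r5=101 pc2: +4 =6
r6=110 pc2: +4 =10
r7=111 pc3: +8 =18
r8=1000 pc1: +2 =20
r9=1001 pc2: +4 =24
r10=1010 pc2: +4 =28
r11=1011 pc3: +8 =36
r12=1100 pc2: +4 =40
r13=1101 pc3: +8 =48
r14=1110 pc3: +8 =56
r15=1111 pc4: +16 =72
r16=10000 pc1: +2 =74
r17=10001 pc2: +4 =78
r18=10010 pc2: +4 =82
r19=10011 pc3: +8 =90
r20=10100 pc2: +4 =94
r21=10101 pc3: +8 =102
r22=10110 pc3: +8 =110
r23=10111 pc4: +16 =126
r24=11000 pc2: +4 =130
r25=11001 pc3: +8 =138
r26=11010 pc3: +8 =146
r27=11011 pc4: +16 =162
r28=11100 pc3: +8 =170
r29=11101 pc4: +16 =186
r30=11110 pc4: +16 =202
r31=11111 pc5: +32 =234
r32=100000 pc1: +2 =236
r33=100001 pc2: +4 =240
r34=100010 pc2: +4 =244
r35=100011 pc3: +8 =252
r36=100100 pc2: +4 =256
r37=100101 pc3: +8 =264
r38=100110 pc3: +8 =272
r39=100111 pc4: +16 =288
r40=101000 pc2: +4 =292
r41=101001 pc3: +8 =300
r42=101010 pc3: +8 =308
r43=101011 pc4: +16 =324
r44=101100 pc3: +8 =332
r45=101101 pc4: +16 =348
r46=101110 pc4: +16 =364
r47=101111 pc5: +32 =396
r48=110000 pc2: +4 =400
r49=110001 pc3: +8 =408
r50=110010 pc3: +8 =416
r51=110011 pc4: +16 =432
r52=110100 pc3: +8 =440
r53=110101 pc4: +16 =456
r54=110110 pc4: +16 =472
r55=110111 pc5: +32 =504
r56=111000 pc3: +8 =512
r57=111001 pc4: +16 =528
r58=111010 pc4: +16 =544
r59=111011 pc5: +32 =576
r60=111100 pc4: +16 =592
r61=111101 pc5: +32 =624
r62=111110 pc5: +32 =656
r63=111111 pc6: +64 =720
r64=1000000 pc1: +2 =722
r65=1000001 pc2: +4 =726
r66=1000010 pc2: +4 =730
r67=1000011 pc3: +8 =738
r68=1000100 pc2: +4 =742
r69=1000101 pc3: +8 =750
r70=1000110 pc3: +8 =758
r71=1000111 pc4: +16 =774
r72=1001000 pc2: +4 =778
r73=1001001 pc3: +8 =786
r74=1001010 pc3: +8 =794
r75=1001011 pc4: +16 =810
r76=1001100 pc3: +8 =818
r77=1001101 pc4: +16 =834
r78=1001110 pc4: +16 =850
r79=1001111 pc5: +32 =882
r80=1010000 pc2: +4 =886
r81=1010001 pc3: +8 =894
r82=1010010 pc3: +8 =902
r83=1010011 pc4: +16 =918
r84=1010100 pc3: +8 =926
r85=1010101 pc4: +16 =942
r86=1010110 pc4: +16 =958
r87=1010111 pc5: +32 =990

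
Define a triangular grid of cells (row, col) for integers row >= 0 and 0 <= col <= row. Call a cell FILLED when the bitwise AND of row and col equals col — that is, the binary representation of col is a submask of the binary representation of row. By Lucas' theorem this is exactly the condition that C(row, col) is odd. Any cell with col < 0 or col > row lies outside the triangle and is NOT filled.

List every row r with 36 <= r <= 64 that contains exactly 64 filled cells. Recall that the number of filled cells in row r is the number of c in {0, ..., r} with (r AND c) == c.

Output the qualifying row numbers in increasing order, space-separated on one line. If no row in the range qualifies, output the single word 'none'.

Row r has 2^popcount(r) filled cells, so we need popcount(r) = log2(64) = 6.
Scan r = 36..64 and keep those with exactly 6 one-bits:
r=36=100100 popcount=2 -> skip
r=37=100101 popcount=3 -> skip
r=38=100110 popcount=3 -> skip
r=39=100111 popcount=4 -> skip
r=40=101000 popcount=2 -> skip
r=41=101001 popcount=3 -> skip
r=42=101010 popcount=3 -> skip
r=43=101011 popcount=4 -> skip
r=44=101100 popcount=3 -> skip
r=45=101101 popcount=4 -> skip
r=46=101110 popcount=4 -> skip
r=47=101111 popcount=5 -> skip
r=48=110000 popcount=2 -> skip
r=49=110001 popcount=3 -> skip
r=50=110010 popcount=3 -> skip
r=51=110011 popcount=4 -> skip
r=52=110100 popcount=3 -> skip
r=53=110101 popcount=4 -> skip
r=54=110110 popcount=4 -> skip
r=55=110111 popcount=5 -> skip
r=56=111000 popcount=3 -> skip
r=57=111001 popcount=4 -> skip
r=58=111010 popcount=4 -> skip
r=59=111011 popcount=5 -> skip
r=60=111100 popcount=4 -> skip
r=61=111101 popcount=5 -> skip
r=62=111110 popcount=5 -> skip
r=63=111111 popcount=6 -> KEEP
r=64=1000000 popcount=1 -> skip
Kept rows: 63

Answer: 63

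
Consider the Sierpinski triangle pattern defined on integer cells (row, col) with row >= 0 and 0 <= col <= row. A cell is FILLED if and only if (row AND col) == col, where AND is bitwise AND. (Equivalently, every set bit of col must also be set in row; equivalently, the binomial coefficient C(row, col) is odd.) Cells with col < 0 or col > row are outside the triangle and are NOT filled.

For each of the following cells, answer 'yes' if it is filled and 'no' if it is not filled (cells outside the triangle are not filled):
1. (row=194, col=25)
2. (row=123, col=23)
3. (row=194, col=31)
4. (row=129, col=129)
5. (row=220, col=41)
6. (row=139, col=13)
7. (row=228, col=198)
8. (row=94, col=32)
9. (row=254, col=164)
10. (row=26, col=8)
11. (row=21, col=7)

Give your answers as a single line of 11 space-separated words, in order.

(194,25): row=0b11000010, col=0b11001, row AND col = 0b0 = 0; 0 != 25 -> empty
(123,23): row=0b1111011, col=0b10111, row AND col = 0b10011 = 19; 19 != 23 -> empty
(194,31): row=0b11000010, col=0b11111, row AND col = 0b10 = 2; 2 != 31 -> empty
(129,129): row=0b10000001, col=0b10000001, row AND col = 0b10000001 = 129; 129 == 129 -> filled
(220,41): row=0b11011100, col=0b101001, row AND col = 0b1000 = 8; 8 != 41 -> empty
(139,13): row=0b10001011, col=0b1101, row AND col = 0b1001 = 9; 9 != 13 -> empty
(228,198): row=0b11100100, col=0b11000110, row AND col = 0b11000100 = 196; 196 != 198 -> empty
(94,32): row=0b1011110, col=0b100000, row AND col = 0b0 = 0; 0 != 32 -> empty
(254,164): row=0b11111110, col=0b10100100, row AND col = 0b10100100 = 164; 164 == 164 -> filled
(26,8): row=0b11010, col=0b1000, row AND col = 0b1000 = 8; 8 == 8 -> filled
(21,7): row=0b10101, col=0b111, row AND col = 0b101 = 5; 5 != 7 -> empty

Answer: no no no yes no no no no yes yes no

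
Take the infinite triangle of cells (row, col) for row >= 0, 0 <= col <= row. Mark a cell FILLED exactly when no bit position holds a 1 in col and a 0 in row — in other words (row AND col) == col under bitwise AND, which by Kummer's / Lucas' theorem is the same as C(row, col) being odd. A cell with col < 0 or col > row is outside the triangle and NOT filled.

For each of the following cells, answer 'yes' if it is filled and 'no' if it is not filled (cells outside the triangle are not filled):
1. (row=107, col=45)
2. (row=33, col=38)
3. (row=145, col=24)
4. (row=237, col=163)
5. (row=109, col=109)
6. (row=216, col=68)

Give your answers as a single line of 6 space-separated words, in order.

(107,45): row=0b1101011, col=0b101101, row AND col = 0b101001 = 41; 41 != 45 -> empty
(33,38): col outside [0, 33] -> not filled
(145,24): row=0b10010001, col=0b11000, row AND col = 0b10000 = 16; 16 != 24 -> empty
(237,163): row=0b11101101, col=0b10100011, row AND col = 0b10100001 = 161; 161 != 163 -> empty
(109,109): row=0b1101101, col=0b1101101, row AND col = 0b1101101 = 109; 109 == 109 -> filled
(216,68): row=0b11011000, col=0b1000100, row AND col = 0b1000000 = 64; 64 != 68 -> empty

Answer: no no no no yes no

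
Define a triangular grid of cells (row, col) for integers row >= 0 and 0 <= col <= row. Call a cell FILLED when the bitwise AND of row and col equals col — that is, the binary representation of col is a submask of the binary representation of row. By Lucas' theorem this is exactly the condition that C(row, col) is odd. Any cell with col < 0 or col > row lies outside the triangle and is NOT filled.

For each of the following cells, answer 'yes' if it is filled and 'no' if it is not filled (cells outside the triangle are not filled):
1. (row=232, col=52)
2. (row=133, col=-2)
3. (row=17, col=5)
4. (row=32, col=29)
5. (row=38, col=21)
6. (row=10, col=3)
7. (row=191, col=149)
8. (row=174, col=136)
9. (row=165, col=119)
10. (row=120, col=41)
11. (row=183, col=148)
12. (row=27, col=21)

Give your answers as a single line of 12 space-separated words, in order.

Answer: no no no no no no yes yes no no yes no

Derivation:
(232,52): row=0b11101000, col=0b110100, row AND col = 0b100000 = 32; 32 != 52 -> empty
(133,-2): col outside [0, 133] -> not filled
(17,5): row=0b10001, col=0b101, row AND col = 0b1 = 1; 1 != 5 -> empty
(32,29): row=0b100000, col=0b11101, row AND col = 0b0 = 0; 0 != 29 -> empty
(38,21): row=0b100110, col=0b10101, row AND col = 0b100 = 4; 4 != 21 -> empty
(10,3): row=0b1010, col=0b11, row AND col = 0b10 = 2; 2 != 3 -> empty
(191,149): row=0b10111111, col=0b10010101, row AND col = 0b10010101 = 149; 149 == 149 -> filled
(174,136): row=0b10101110, col=0b10001000, row AND col = 0b10001000 = 136; 136 == 136 -> filled
(165,119): row=0b10100101, col=0b1110111, row AND col = 0b100101 = 37; 37 != 119 -> empty
(120,41): row=0b1111000, col=0b101001, row AND col = 0b101000 = 40; 40 != 41 -> empty
(183,148): row=0b10110111, col=0b10010100, row AND col = 0b10010100 = 148; 148 == 148 -> filled
(27,21): row=0b11011, col=0b10101, row AND col = 0b10001 = 17; 17 != 21 -> empty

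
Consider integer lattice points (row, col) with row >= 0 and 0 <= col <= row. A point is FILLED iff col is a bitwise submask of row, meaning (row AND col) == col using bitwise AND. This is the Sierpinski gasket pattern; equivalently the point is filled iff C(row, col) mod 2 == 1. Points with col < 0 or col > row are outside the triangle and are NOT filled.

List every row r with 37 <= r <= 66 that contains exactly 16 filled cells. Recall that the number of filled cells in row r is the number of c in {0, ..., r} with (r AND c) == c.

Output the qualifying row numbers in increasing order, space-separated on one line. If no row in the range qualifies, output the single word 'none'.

Answer: 39 43 45 46 51 53 54 57 58 60

Derivation:
Row r has 2^popcount(r) filled cells, so we need popcount(r) = log2(16) = 4.
Scan r = 37..66 and keep those with exactly 4 one-bits:
r=37=100101 popcount=3 -> skip
r=38=100110 popcount=3 -> skip
r=39=100111 popcount=4 -> KEEP
r=40=101000 popcount=2 -> skip
r=41=101001 popcount=3 -> skip
r=42=101010 popcount=3 -> skip
r=43=101011 popcount=4 -> KEEP
r=44=101100 popcount=3 -> skip
r=45=101101 popcount=4 -> KEEP
r=46=101110 popcount=4 -> KEEP
r=47=101111 popcount=5 -> skip
r=48=110000 popcount=2 -> skip
r=49=110001 popcount=3 -> skip
r=50=110010 popcount=3 -> skip
r=51=110011 popcount=4 -> KEEP
r=52=110100 popcount=3 -> skip
r=53=110101 popcount=4 -> KEEP
r=54=110110 popcount=4 -> KEEP
r=55=110111 popcount=5 -> skip
r=56=111000 popcount=3 -> skip
r=57=111001 popcount=4 -> KEEP
r=58=111010 popcount=4 -> KEEP
r=59=111011 popcount=5 -> skip
r=60=111100 popcount=4 -> KEEP
r=61=111101 popcount=5 -> skip
r=62=111110 popcount=5 -> skip
r=63=111111 popcount=6 -> skip
r=64=1000000 popcount=1 -> skip
r=65=1000001 popcount=2 -> skip
r=66=1000010 popcount=2 -> skip
Kept rows: 39 43 45 46 51 53 54 57 58 60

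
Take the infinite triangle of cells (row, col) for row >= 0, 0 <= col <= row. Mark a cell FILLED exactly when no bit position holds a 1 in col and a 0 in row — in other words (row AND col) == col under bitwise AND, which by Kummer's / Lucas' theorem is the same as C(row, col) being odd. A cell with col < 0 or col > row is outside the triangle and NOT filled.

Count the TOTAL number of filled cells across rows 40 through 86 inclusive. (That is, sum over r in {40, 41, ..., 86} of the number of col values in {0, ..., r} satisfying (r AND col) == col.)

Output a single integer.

Answer: 670

Derivation:
r40=101000 pc2: +4 =4
r41=101001 pc3: +8 =12
r42=101010 pc3: +8 =20
r43=101011 pc4: +16 =36
r44=101100 pc3: +8 =44
r45=101101 pc4: +16 =60
r46=101110 pc4: +16 =76
r47=101111 pc5: +32 =108
r48=110000 pc2: +4 =112
r49=110001 pc3: +8 =120
r50=110010 pc3: +8 =128
r51=110011 pc4: +16 =144
r52=110100 pc3: +8 =152
r53=110101 pc4: +16 =168
r54=110110 pc4: +16 =184
r55=110111 pc5: +32 =216
r56=111000 pc3: +8 =224
r57=111001 pc4: +16 =240
r58=111010 pc4: +16 =256
r59=111011 pc5: +32 =288
r60=111100 pc4: +16 =304
r61=111101 pc5: +32 =336
r62=111110 pc5: +32 =368
r63=111111 pc6: +64 =432
r64=1000000 pc1: +2 =434
r65=1000001 pc2: +4 =438
r66=1000010 pc2: +4 =442
r67=1000011 pc3: +8 =450
r68=1000100 pc2: +4 =454
r69=1000101 pc3: +8 =462
r70=1000110 pc3: +8 =470
r71=1000111 pc4: +16 =486
r72=1001000 pc2: +4 =490
r73=1001001 pc3: +8 =498
r74=1001010 pc3: +8 =506
r75=1001011 pc4: +16 =522
r76=1001100 pc3: +8 =530
r77=1001101 pc4: +16 =546
r78=1001110 pc4: +16 =562
r79=1001111 pc5: +32 =594
r80=1010000 pc2: +4 =598
r81=1010001 pc3: +8 =606
r82=1010010 pc3: +8 =614
r83=1010011 pc4: +16 =630
r84=1010100 pc3: +8 =638
r85=1010101 pc4: +16 =654
r86=1010110 pc4: +16 =670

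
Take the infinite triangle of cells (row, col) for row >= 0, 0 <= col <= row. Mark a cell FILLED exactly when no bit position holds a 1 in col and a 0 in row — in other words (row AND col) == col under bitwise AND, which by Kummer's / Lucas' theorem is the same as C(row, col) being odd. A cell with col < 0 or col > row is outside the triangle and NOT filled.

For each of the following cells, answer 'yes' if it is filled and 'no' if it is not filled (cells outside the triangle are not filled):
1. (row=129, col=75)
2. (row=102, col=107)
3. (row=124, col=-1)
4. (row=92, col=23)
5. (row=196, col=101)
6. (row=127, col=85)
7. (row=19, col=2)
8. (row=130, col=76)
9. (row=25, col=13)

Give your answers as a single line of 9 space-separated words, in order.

(129,75): row=0b10000001, col=0b1001011, row AND col = 0b1 = 1; 1 != 75 -> empty
(102,107): col outside [0, 102] -> not filled
(124,-1): col outside [0, 124] -> not filled
(92,23): row=0b1011100, col=0b10111, row AND col = 0b10100 = 20; 20 != 23 -> empty
(196,101): row=0b11000100, col=0b1100101, row AND col = 0b1000100 = 68; 68 != 101 -> empty
(127,85): row=0b1111111, col=0b1010101, row AND col = 0b1010101 = 85; 85 == 85 -> filled
(19,2): row=0b10011, col=0b10, row AND col = 0b10 = 2; 2 == 2 -> filled
(130,76): row=0b10000010, col=0b1001100, row AND col = 0b0 = 0; 0 != 76 -> empty
(25,13): row=0b11001, col=0b1101, row AND col = 0b1001 = 9; 9 != 13 -> empty

Answer: no no no no no yes yes no no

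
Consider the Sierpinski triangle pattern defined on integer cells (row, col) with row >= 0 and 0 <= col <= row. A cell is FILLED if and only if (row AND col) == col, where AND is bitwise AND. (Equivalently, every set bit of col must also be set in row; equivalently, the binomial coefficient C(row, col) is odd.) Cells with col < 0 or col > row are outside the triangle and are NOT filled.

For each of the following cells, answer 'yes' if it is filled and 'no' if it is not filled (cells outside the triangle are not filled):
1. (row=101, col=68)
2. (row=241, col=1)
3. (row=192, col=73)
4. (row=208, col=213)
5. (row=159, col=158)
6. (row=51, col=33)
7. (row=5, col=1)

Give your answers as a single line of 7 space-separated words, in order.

Answer: yes yes no no yes yes yes

Derivation:
(101,68): row=0b1100101, col=0b1000100, row AND col = 0b1000100 = 68; 68 == 68 -> filled
(241,1): row=0b11110001, col=0b1, row AND col = 0b1 = 1; 1 == 1 -> filled
(192,73): row=0b11000000, col=0b1001001, row AND col = 0b1000000 = 64; 64 != 73 -> empty
(208,213): col outside [0, 208] -> not filled
(159,158): row=0b10011111, col=0b10011110, row AND col = 0b10011110 = 158; 158 == 158 -> filled
(51,33): row=0b110011, col=0b100001, row AND col = 0b100001 = 33; 33 == 33 -> filled
(5,1): row=0b101, col=0b1, row AND col = 0b1 = 1; 1 == 1 -> filled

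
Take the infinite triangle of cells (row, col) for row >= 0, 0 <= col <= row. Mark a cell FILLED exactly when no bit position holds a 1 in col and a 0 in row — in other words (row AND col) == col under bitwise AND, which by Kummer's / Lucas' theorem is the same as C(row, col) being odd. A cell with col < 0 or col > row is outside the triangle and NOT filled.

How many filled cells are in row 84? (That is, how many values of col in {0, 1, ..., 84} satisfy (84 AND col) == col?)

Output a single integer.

84 in binary = 1010100
popcount(84) = number of 1-bits in 1010100 = 3
A col c satisfies (84 AND c) == c iff every set bit of c is also set in 84; each of the 3 set bits of 84 can independently be on or off in c.
count = 2^3 = 8

Answer: 8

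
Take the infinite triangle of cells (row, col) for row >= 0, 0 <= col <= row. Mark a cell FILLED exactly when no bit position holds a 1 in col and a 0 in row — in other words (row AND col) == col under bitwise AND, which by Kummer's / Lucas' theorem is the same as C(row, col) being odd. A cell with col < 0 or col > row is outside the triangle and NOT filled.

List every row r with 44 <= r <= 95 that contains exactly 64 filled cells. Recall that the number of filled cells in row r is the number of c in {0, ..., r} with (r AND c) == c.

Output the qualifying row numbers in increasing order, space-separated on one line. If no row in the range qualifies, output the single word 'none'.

Answer: 63 95

Derivation:
Row r has 2^popcount(r) filled cells, so we need popcount(r) = log2(64) = 6.
Scan r = 44..95 and keep those with exactly 6 one-bits:
r=44=101100 popcount=3 -> skip
r=45=101101 popcount=4 -> skip
r=46=101110 popcount=4 -> skip
r=47=101111 popcount=5 -> skip
r=48=110000 popcount=2 -> skip
r=49=110001 popcount=3 -> skip
r=50=110010 popcount=3 -> skip
r=51=110011 popcount=4 -> skip
r=52=110100 popcount=3 -> skip
r=53=110101 popcount=4 -> skip
r=54=110110 popcount=4 -> skip
r=55=110111 popcount=5 -> skip
r=56=111000 popcount=3 -> skip
r=57=111001 popcount=4 -> skip
r=58=111010 popcount=4 -> skip
r=59=111011 popcount=5 -> skip
r=60=111100 popcount=4 -> skip
r=61=111101 popcount=5 -> skip
r=62=111110 popcount=5 -> skip
r=63=111111 popcount=6 -> KEEP
r=64=1000000 popcount=1 -> skip
r=65=1000001 popcount=2 -> skip
r=66=1000010 popcount=2 -> skip
r=67=1000011 popcount=3 -> skip
r=68=1000100 popcount=2 -> skip
r=69=1000101 popcount=3 -> skip
r=70=1000110 popcount=3 -> skip
r=71=1000111 popcount=4 -> skip
r=72=1001000 popcount=2 -> skip
r=73=1001001 popcount=3 -> skip
r=74=1001010 popcount=3 -> skip
r=75=1001011 popcount=4 -> skip
r=76=1001100 popcount=3 -> skip
r=77=1001101 popcount=4 -> skip
r=78=1001110 popcount=4 -> skip
r=79=1001111 popcount=5 -> skip
r=80=1010000 popcount=2 -> skip
r=81=1010001 popcount=3 -> skip
r=82=1010010 popcount=3 -> skip
r=83=1010011 popcount=4 -> skip
r=84=1010100 popcount=3 -> skip
r=85=1010101 popcount=4 -> skip
r=86=1010110 popcount=4 -> skip
r=87=1010111 popcount=5 -> skip
r=88=1011000 popcount=3 -> skip
r=89=1011001 popcount=4 -> skip
r=90=1011010 popcount=4 -> skip
r=91=1011011 popcount=5 -> skip
r=92=1011100 popcount=4 -> skip
r=93=1011101 popcount=5 -> skip
r=94=1011110 popcount=5 -> skip
r=95=1011111 popcount=6 -> KEEP
Kept rows: 63 95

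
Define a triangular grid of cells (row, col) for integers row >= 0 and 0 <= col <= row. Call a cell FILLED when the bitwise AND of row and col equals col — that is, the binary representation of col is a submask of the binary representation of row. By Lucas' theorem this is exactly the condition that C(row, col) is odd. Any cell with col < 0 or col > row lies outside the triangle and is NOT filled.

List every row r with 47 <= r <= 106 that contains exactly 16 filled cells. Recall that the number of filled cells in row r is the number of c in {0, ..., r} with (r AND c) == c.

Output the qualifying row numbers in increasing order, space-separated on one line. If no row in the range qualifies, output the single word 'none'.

Row r has 2^popcount(r) filled cells, so we need popcount(r) = log2(16) = 4.
Scan r = 47..106 and keep those with exactly 4 one-bits:
r=47=101111 popcount=5 -> skip
r=48=110000 popcount=2 -> skip
r=49=110001 popcount=3 -> skip
r=50=110010 popcount=3 -> skip
r=51=110011 popcount=4 -> KEEP
r=52=110100 popcount=3 -> skip
r=53=110101 popcount=4 -> KEEP
r=54=110110 popcount=4 -> KEEP
r=55=110111 popcount=5 -> skip
r=56=111000 popcount=3 -> skip
r=57=111001 popcount=4 -> KEEP
r=58=111010 popcount=4 -> KEEP
r=59=111011 popcount=5 -> skip
r=60=111100 popcount=4 -> KEEP
r=61=111101 popcount=5 -> skip
r=62=111110 popcount=5 -> skip
r=63=111111 popcount=6 -> skip
r=64=1000000 popcount=1 -> skip
r=65=1000001 popcount=2 -> skip
r=66=1000010 popcount=2 -> skip
r=67=1000011 popcount=3 -> skip
r=68=1000100 popcount=2 -> skip
r=69=1000101 popcount=3 -> skip
r=70=1000110 popcount=3 -> skip
r=71=1000111 popcount=4 -> KEEP
r=72=1001000 popcount=2 -> skip
r=73=1001001 popcount=3 -> skip
r=74=1001010 popcount=3 -> skip
r=75=1001011 popcount=4 -> KEEP
r=76=1001100 popcount=3 -> skip
r=77=1001101 popcount=4 -> KEEP
r=78=1001110 popcount=4 -> KEEP
r=79=1001111 popcount=5 -> skip
r=80=1010000 popcount=2 -> skip
r=81=1010001 popcount=3 -> skip
r=82=1010010 popcount=3 -> skip
r=83=1010011 popcount=4 -> KEEP
r=84=1010100 popcount=3 -> skip
r=85=1010101 popcount=4 -> KEEP
r=86=1010110 popcount=4 -> KEEP
r=87=1010111 popcount=5 -> skip
r=88=1011000 popcount=3 -> skip
r=89=1011001 popcount=4 -> KEEP
r=90=1011010 popcount=4 -> KEEP
r=91=1011011 popcount=5 -> skip
r=92=1011100 popcount=4 -> KEEP
r=93=1011101 popcount=5 -> skip
r=94=1011110 popcount=5 -> skip
r=95=1011111 popcount=6 -> skip
r=96=1100000 popcount=2 -> skip
r=97=1100001 popcount=3 -> skip
r=98=1100010 popcount=3 -> skip
r=99=1100011 popcount=4 -> KEEP
r=100=1100100 popcount=3 -> skip
r=101=1100101 popcount=4 -> KEEP
r=102=1100110 popcount=4 -> KEEP
r=103=1100111 popcount=5 -> skip
r=104=1101000 popcount=3 -> skip
r=105=1101001 popcount=4 -> KEEP
r=106=1101010 popcount=4 -> KEEP
Kept rows: 51 53 54 57 58 60 71 75 77 78 83 85 86 89 90 92 99 101 102 105 106

Answer: 51 53 54 57 58 60 71 75 77 78 83 85 86 89 90 92 99 101 102 105 106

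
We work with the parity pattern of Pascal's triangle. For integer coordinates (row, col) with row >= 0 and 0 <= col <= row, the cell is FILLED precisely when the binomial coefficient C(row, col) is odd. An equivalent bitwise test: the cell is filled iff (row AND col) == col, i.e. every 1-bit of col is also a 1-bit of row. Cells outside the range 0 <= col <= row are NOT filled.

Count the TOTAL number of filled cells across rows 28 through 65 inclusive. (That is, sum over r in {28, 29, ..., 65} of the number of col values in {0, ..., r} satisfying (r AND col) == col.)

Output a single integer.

Answer: 564

Derivation:
r28=11100 pc3: +8 =8
r29=11101 pc4: +16 =24
r30=11110 pc4: +16 =40
r31=11111 pc5: +32 =72
r32=100000 pc1: +2 =74
r33=100001 pc2: +4 =78
r34=100010 pc2: +4 =82
r35=100011 pc3: +8 =90
r36=100100 pc2: +4 =94
r37=100101 pc3: +8 =102
r38=100110 pc3: +8 =110
r39=100111 pc4: +16 =126
r40=101000 pc2: +4 =130
r41=101001 pc3: +8 =138
r42=101010 pc3: +8 =146
r43=101011 pc4: +16 =162
r44=101100 pc3: +8 =170
r45=101101 pc4: +16 =186
r46=101110 pc4: +16 =202
r47=101111 pc5: +32 =234
r48=110000 pc2: +4 =238
r49=110001 pc3: +8 =246
r50=110010 pc3: +8 =254
r51=110011 pc4: +16 =270
r52=110100 pc3: +8 =278
r53=110101 pc4: +16 =294
r54=110110 pc4: +16 =310
r55=110111 pc5: +32 =342
r56=111000 pc3: +8 =350
r57=111001 pc4: +16 =366
r58=111010 pc4: +16 =382
r59=111011 pc5: +32 =414
r60=111100 pc4: +16 =430
r61=111101 pc5: +32 =462
r62=111110 pc5: +32 =494
r63=111111 pc6: +64 =558
r64=1000000 pc1: +2 =560
r65=1000001 pc2: +4 =564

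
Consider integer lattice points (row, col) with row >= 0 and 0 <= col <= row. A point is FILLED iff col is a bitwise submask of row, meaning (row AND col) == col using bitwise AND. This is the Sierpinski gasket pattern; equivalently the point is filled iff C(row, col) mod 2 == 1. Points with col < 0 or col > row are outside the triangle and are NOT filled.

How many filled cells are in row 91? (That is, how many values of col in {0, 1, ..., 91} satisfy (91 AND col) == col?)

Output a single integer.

91 in binary = 1011011
popcount(91) = number of 1-bits in 1011011 = 5
A col c satisfies (91 AND c) == c iff every set bit of c is also set in 91; each of the 5 set bits of 91 can independently be on or off in c.
count = 2^5 = 32

Answer: 32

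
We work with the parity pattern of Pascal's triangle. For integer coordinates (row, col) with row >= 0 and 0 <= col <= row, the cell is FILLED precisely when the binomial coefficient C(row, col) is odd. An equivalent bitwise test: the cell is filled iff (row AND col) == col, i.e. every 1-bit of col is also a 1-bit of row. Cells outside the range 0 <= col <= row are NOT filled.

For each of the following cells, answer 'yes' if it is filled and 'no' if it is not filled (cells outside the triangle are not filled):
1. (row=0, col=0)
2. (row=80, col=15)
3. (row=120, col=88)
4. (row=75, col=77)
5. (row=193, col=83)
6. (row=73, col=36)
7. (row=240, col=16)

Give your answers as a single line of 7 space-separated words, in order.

(0,0): row=0b0, col=0b0, row AND col = 0b0 = 0; 0 == 0 -> filled
(80,15): row=0b1010000, col=0b1111, row AND col = 0b0 = 0; 0 != 15 -> empty
(120,88): row=0b1111000, col=0b1011000, row AND col = 0b1011000 = 88; 88 == 88 -> filled
(75,77): col outside [0, 75] -> not filled
(193,83): row=0b11000001, col=0b1010011, row AND col = 0b1000001 = 65; 65 != 83 -> empty
(73,36): row=0b1001001, col=0b100100, row AND col = 0b0 = 0; 0 != 36 -> empty
(240,16): row=0b11110000, col=0b10000, row AND col = 0b10000 = 16; 16 == 16 -> filled

Answer: yes no yes no no no yes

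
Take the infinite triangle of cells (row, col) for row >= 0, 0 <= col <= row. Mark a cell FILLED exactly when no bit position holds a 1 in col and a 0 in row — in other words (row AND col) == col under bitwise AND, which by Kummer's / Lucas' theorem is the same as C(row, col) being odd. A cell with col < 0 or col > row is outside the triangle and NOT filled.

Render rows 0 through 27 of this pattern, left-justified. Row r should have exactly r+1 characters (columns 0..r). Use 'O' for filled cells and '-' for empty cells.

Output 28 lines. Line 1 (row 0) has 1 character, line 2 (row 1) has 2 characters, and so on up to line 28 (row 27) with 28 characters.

r0=0: O
r1=1: OO
r2=10: O-O
r3=11: OOOO
r4=100: O---O
r5=101: OO--OO
r6=110: O-O-O-O
r7=111: OOOOOOOO
r8=1000: O-------O
r9=1001: OO------OO
r10=1010: O-O-----O-O
r11=1011: OOOO----OOOO
r12=1100: O---O---O---O
r13=1101: OO--OO--OO--OO
r14=1110: O-O-O-O-O-O-O-O
r15=1111: OOOOOOOOOOOOOOOO
r16=10000: O---------------O
r17=10001: OO--------------OO
r18=10010: O-O-------------O-O
r19=10011: OOOO------------OOOO
r20=10100: O---O-----------O---O
r21=10101: OO--OO----------OO--OO
r22=10110: O-O-O-O---------O-O-O-O
r23=10111: OOOOOOOO--------OOOOOOOO
r24=11000: O-------O-------O-------O
r25=11001: OO------OO------OO------OO
r26=11010: O-O-----O-O-----O-O-----O-O
r27=11011: OOOO----OOOO----OOOO----OOOO

Answer: O
OO
O-O
OOOO
O---O
OO--OO
O-O-O-O
OOOOOOOO
O-------O
OO------OO
O-O-----O-O
OOOO----OOOO
O---O---O---O
OO--OO--OO--OO
O-O-O-O-O-O-O-O
OOOOOOOOOOOOOOOO
O---------------O
OO--------------OO
O-O-------------O-O
OOOO------------OOOO
O---O-----------O---O
OO--OO----------OO--OO
O-O-O-O---------O-O-O-O
OOOOOOOO--------OOOOOOOO
O-------O-------O-------O
OO------OO------OO------OO
O-O-----O-O-----O-O-----O-O
OOOO----OOOO----OOOO----OOOO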